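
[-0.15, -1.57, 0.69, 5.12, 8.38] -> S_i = Random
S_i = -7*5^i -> [-7, -35, -175, -875, -4375]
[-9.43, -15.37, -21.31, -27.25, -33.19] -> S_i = -9.43 + -5.94*i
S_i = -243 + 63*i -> [-243, -180, -117, -54, 9]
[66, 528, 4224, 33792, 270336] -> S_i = 66*8^i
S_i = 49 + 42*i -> [49, 91, 133, 175, 217]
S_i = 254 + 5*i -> [254, 259, 264, 269, 274]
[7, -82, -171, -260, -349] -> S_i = 7 + -89*i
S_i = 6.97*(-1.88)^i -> [6.97, -13.1, 24.63, -46.31, 87.07]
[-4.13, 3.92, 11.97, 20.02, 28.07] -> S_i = -4.13 + 8.05*i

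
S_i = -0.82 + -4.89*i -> [-0.82, -5.71, -10.6, -15.49, -20.38]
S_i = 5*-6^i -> [5, -30, 180, -1080, 6480]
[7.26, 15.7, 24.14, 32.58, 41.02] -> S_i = 7.26 + 8.44*i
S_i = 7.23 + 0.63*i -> [7.23, 7.86, 8.49, 9.12, 9.75]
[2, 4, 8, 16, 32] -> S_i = 2*2^i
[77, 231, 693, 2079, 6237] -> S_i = 77*3^i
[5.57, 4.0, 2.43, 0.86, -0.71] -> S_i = 5.57 + -1.57*i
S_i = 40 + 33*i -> [40, 73, 106, 139, 172]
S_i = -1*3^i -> [-1, -3, -9, -27, -81]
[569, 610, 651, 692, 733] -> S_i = 569 + 41*i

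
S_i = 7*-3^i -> [7, -21, 63, -189, 567]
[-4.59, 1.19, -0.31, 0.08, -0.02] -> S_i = -4.59*(-0.26)^i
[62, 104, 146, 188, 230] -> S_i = 62 + 42*i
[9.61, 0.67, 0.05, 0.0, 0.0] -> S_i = 9.61*0.07^i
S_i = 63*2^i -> [63, 126, 252, 504, 1008]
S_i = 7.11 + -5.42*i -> [7.11, 1.69, -3.73, -9.15, -14.57]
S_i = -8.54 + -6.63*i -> [-8.54, -15.17, -21.8, -28.43, -35.06]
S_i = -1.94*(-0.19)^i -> [-1.94, 0.37, -0.07, 0.01, -0.0]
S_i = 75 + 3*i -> [75, 78, 81, 84, 87]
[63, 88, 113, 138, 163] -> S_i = 63 + 25*i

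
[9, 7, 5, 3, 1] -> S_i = 9 + -2*i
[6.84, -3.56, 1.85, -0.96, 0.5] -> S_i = 6.84*(-0.52)^i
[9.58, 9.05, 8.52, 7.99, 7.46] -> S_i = 9.58 + -0.53*i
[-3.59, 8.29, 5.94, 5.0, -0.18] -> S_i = Random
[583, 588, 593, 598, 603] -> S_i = 583 + 5*i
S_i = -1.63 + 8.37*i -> [-1.63, 6.74, 15.11, 23.48, 31.85]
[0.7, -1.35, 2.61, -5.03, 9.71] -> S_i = 0.70*(-1.93)^i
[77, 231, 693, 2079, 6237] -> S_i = 77*3^i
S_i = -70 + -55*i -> [-70, -125, -180, -235, -290]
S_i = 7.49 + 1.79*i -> [7.49, 9.28, 11.07, 12.86, 14.65]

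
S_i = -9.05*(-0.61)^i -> [-9.05, 5.52, -3.37, 2.05, -1.25]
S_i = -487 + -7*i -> [-487, -494, -501, -508, -515]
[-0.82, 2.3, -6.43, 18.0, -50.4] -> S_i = -0.82*(-2.80)^i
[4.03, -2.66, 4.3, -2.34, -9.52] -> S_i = Random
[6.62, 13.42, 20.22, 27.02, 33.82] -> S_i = 6.62 + 6.80*i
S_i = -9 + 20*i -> [-9, 11, 31, 51, 71]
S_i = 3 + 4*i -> [3, 7, 11, 15, 19]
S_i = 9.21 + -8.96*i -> [9.21, 0.25, -8.71, -17.67, -26.63]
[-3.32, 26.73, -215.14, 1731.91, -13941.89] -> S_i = -3.32*(-8.05)^i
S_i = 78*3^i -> [78, 234, 702, 2106, 6318]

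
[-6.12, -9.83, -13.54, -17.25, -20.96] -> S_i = -6.12 + -3.71*i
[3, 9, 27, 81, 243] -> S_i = 3*3^i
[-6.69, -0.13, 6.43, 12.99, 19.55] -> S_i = -6.69 + 6.56*i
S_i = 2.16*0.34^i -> [2.16, 0.73, 0.25, 0.08, 0.03]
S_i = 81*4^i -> [81, 324, 1296, 5184, 20736]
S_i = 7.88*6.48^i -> [7.88, 51.06, 330.88, 2144.13, 13893.97]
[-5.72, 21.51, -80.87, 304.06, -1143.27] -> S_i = -5.72*(-3.76)^i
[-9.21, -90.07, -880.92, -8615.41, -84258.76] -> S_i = -9.21*9.78^i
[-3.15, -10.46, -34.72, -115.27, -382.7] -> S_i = -3.15*3.32^i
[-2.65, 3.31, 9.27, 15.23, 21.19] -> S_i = -2.65 + 5.96*i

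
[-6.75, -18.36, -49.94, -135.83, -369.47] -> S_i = -6.75*2.72^i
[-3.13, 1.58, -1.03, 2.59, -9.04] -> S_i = Random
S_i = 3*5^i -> [3, 15, 75, 375, 1875]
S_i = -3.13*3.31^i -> [-3.13, -10.36, -34.29, -113.51, -375.71]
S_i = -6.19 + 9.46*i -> [-6.19, 3.27, 12.73, 22.19, 31.65]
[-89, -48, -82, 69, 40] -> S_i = Random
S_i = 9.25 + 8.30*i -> [9.25, 17.55, 25.85, 34.15, 42.45]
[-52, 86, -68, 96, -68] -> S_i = Random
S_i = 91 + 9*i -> [91, 100, 109, 118, 127]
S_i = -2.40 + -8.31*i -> [-2.4, -10.71, -19.02, -27.33, -35.64]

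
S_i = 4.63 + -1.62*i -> [4.63, 3.01, 1.39, -0.23, -1.85]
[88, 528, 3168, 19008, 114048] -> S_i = 88*6^i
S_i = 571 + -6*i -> [571, 565, 559, 553, 547]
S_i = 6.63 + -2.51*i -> [6.63, 4.12, 1.61, -0.9, -3.41]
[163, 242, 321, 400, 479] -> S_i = 163 + 79*i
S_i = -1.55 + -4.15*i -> [-1.55, -5.7, -9.85, -14.0, -18.15]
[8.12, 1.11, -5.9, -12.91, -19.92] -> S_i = 8.12 + -7.01*i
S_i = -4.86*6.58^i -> [-4.86, -31.98, -210.42, -1384.57, -9110.45]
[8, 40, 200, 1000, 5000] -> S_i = 8*5^i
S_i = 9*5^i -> [9, 45, 225, 1125, 5625]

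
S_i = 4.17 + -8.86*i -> [4.17, -4.69, -13.55, -22.41, -31.27]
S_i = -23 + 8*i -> [-23, -15, -7, 1, 9]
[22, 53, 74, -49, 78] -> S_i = Random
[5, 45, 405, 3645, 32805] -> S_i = 5*9^i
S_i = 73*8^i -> [73, 584, 4672, 37376, 299008]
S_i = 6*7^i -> [6, 42, 294, 2058, 14406]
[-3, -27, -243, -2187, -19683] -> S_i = -3*9^i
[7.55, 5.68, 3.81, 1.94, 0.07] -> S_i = 7.55 + -1.87*i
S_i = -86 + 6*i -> [-86, -80, -74, -68, -62]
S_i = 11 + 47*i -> [11, 58, 105, 152, 199]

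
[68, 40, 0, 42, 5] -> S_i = Random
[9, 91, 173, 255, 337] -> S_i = 9 + 82*i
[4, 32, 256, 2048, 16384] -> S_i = 4*8^i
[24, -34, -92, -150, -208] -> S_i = 24 + -58*i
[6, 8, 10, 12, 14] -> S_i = 6 + 2*i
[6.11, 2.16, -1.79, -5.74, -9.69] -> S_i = 6.11 + -3.95*i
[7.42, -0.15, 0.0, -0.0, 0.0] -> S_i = 7.42*(-0.02)^i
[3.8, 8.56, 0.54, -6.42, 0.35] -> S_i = Random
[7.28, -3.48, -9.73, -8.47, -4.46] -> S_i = Random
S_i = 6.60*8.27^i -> [6.6, 54.58, 451.39, 3733.02, 30872.09]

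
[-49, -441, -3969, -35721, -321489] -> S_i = -49*9^i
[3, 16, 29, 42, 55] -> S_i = 3 + 13*i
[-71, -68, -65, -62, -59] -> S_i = -71 + 3*i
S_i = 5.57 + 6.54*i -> [5.57, 12.11, 18.65, 25.19, 31.73]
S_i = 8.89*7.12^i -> [8.89, 63.3, 450.67, 3208.79, 22846.61]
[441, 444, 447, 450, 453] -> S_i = 441 + 3*i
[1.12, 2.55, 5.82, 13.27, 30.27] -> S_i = 1.12*2.28^i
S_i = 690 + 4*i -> [690, 694, 698, 702, 706]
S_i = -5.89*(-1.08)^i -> [-5.89, 6.36, -6.87, 7.42, -8.01]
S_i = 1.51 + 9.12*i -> [1.51, 10.63, 19.75, 28.87, 37.99]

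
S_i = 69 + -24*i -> [69, 45, 21, -3, -27]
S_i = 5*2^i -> [5, 10, 20, 40, 80]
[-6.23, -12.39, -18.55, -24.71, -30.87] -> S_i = -6.23 + -6.16*i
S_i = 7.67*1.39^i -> [7.67, 10.66, 14.82, 20.6, 28.63]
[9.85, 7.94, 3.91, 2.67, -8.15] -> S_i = Random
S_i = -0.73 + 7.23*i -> [-0.73, 6.5, 13.73, 20.96, 28.19]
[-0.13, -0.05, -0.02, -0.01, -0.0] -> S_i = -0.13*0.37^i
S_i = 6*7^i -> [6, 42, 294, 2058, 14406]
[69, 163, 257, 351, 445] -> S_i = 69 + 94*i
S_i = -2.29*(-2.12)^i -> [-2.29, 4.85, -10.29, 21.82, -46.26]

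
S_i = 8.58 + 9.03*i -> [8.58, 17.61, 26.64, 35.67, 44.7]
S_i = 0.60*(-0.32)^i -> [0.6, -0.19, 0.06, -0.02, 0.01]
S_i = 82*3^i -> [82, 246, 738, 2214, 6642]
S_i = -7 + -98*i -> [-7, -105, -203, -301, -399]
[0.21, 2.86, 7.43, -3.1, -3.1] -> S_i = Random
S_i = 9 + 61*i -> [9, 70, 131, 192, 253]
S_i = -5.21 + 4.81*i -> [-5.21, -0.4, 4.41, 9.22, 14.03]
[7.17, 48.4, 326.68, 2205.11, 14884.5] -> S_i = 7.17*6.75^i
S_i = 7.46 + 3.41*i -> [7.46, 10.87, 14.28, 17.69, 21.1]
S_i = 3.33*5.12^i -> [3.33, 17.05, 87.29, 446.95, 2288.36]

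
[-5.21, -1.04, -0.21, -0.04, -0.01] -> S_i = -5.21*0.20^i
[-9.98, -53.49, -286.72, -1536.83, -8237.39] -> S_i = -9.98*5.36^i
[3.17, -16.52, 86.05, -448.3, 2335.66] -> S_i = 3.17*(-5.21)^i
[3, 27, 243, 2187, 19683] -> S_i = 3*9^i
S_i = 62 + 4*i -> [62, 66, 70, 74, 78]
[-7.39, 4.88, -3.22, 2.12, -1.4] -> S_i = -7.39*(-0.66)^i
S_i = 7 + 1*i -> [7, 8, 9, 10, 11]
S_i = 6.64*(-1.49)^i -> [6.64, -9.89, 14.74, -21.96, 32.73]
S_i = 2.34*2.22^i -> [2.34, 5.19, 11.53, 25.6, 56.84]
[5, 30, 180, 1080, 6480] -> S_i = 5*6^i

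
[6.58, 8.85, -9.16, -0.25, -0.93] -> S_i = Random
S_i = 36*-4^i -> [36, -144, 576, -2304, 9216]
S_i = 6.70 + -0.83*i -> [6.7, 5.87, 5.04, 4.21, 3.38]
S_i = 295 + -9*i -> [295, 286, 277, 268, 259]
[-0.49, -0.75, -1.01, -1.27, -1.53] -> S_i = -0.49 + -0.26*i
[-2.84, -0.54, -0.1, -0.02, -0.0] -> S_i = -2.84*0.19^i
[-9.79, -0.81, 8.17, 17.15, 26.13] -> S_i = -9.79 + 8.98*i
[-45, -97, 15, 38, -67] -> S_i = Random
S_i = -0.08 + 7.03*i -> [-0.08, 6.95, 13.98, 21.01, 28.04]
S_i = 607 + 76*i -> [607, 683, 759, 835, 911]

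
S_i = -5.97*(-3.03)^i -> [-5.97, 18.09, -54.81, 166.07, -503.2]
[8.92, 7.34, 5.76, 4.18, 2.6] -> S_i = 8.92 + -1.58*i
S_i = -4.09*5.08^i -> [-4.09, -20.78, -105.55, -536.18, -2723.82]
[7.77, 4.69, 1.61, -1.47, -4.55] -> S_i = 7.77 + -3.08*i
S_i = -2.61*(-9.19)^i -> [-2.61, 23.99, -220.43, 2025.76, -18616.69]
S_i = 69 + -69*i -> [69, 0, -69, -138, -207]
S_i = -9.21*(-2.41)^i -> [-9.21, 22.2, -53.49, 128.92, -310.69]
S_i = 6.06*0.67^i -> [6.06, 4.06, 2.72, 1.82, 1.22]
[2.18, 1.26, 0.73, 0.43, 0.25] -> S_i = 2.18*0.58^i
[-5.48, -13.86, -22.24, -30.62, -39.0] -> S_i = -5.48 + -8.38*i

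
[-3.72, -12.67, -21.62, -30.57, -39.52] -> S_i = -3.72 + -8.95*i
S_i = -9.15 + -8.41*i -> [-9.15, -17.56, -25.97, -34.38, -42.79]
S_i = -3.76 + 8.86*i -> [-3.76, 5.1, 13.96, 22.82, 31.68]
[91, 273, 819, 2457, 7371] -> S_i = 91*3^i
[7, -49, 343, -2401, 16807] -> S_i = 7*-7^i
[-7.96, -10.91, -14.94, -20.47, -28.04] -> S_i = -7.96*1.37^i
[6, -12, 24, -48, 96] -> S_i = 6*-2^i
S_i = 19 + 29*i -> [19, 48, 77, 106, 135]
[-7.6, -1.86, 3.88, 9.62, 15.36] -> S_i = -7.60 + 5.74*i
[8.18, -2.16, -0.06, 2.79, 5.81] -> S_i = Random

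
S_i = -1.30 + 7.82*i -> [-1.3, 6.52, 14.34, 22.16, 29.98]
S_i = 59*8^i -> [59, 472, 3776, 30208, 241664]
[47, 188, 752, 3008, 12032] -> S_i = 47*4^i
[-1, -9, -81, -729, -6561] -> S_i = -1*9^i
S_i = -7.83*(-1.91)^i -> [-7.83, 14.96, -28.56, 54.56, -104.21]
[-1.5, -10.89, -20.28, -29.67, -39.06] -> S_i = -1.50 + -9.39*i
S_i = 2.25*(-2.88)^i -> [2.25, -6.48, 18.66, -53.75, 154.79]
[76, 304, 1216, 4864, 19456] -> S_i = 76*4^i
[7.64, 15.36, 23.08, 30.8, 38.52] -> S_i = 7.64 + 7.72*i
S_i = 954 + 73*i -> [954, 1027, 1100, 1173, 1246]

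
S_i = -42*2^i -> [-42, -84, -168, -336, -672]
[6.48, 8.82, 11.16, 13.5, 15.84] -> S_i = 6.48 + 2.34*i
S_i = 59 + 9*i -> [59, 68, 77, 86, 95]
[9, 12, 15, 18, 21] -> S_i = 9 + 3*i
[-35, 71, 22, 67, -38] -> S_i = Random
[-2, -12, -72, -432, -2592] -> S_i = -2*6^i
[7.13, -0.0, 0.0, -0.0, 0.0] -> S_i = 7.13*-0.00^i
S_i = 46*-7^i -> [46, -322, 2254, -15778, 110446]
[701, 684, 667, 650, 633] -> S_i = 701 + -17*i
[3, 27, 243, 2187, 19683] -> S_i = 3*9^i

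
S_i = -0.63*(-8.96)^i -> [-0.63, 5.64, -50.58, 453.17, -4060.44]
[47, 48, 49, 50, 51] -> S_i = 47 + 1*i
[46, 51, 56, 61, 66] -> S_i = 46 + 5*i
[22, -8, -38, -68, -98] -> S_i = 22 + -30*i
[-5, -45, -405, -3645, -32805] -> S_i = -5*9^i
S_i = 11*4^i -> [11, 44, 176, 704, 2816]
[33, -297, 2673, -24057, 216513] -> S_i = 33*-9^i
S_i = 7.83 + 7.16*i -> [7.83, 14.99, 22.15, 29.31, 36.47]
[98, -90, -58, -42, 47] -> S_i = Random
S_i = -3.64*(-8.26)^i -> [-3.64, 30.07, -248.35, 2051.36, -16944.22]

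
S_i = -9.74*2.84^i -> [-9.74, -27.66, -78.56, -223.11, -633.63]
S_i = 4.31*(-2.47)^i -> [4.31, -10.65, 26.29, -64.95, 160.42]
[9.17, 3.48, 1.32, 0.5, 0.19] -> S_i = 9.17*0.38^i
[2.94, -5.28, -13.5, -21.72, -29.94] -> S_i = 2.94 + -8.22*i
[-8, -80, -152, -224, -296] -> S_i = -8 + -72*i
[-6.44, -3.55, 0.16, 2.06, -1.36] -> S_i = Random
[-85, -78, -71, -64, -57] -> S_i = -85 + 7*i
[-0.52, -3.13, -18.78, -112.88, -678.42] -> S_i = -0.52*6.01^i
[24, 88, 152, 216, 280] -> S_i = 24 + 64*i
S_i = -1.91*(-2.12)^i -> [-1.91, 4.05, -8.58, 18.2, -38.58]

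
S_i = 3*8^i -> [3, 24, 192, 1536, 12288]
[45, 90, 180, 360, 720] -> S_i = 45*2^i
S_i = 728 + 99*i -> [728, 827, 926, 1025, 1124]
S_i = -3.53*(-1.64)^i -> [-3.53, 5.79, -9.49, 15.57, -25.54]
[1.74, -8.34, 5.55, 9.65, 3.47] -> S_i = Random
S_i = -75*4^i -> [-75, -300, -1200, -4800, -19200]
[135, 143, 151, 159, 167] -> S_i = 135 + 8*i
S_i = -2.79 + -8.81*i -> [-2.79, -11.6, -20.41, -29.22, -38.03]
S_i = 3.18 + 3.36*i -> [3.18, 6.54, 9.9, 13.26, 16.62]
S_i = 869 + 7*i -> [869, 876, 883, 890, 897]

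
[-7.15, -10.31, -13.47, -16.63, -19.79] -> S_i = -7.15 + -3.16*i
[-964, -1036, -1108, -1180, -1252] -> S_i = -964 + -72*i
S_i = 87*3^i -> [87, 261, 783, 2349, 7047]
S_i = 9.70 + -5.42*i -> [9.7, 4.28, -1.14, -6.56, -11.98]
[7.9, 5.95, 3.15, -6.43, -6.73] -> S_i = Random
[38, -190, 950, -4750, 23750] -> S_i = 38*-5^i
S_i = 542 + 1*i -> [542, 543, 544, 545, 546]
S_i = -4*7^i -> [-4, -28, -196, -1372, -9604]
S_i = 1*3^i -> [1, 3, 9, 27, 81]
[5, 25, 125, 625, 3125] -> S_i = 5*5^i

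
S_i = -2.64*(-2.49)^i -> [-2.64, 6.57, -16.37, 40.76, -101.48]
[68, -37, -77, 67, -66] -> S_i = Random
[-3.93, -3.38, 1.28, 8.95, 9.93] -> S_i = Random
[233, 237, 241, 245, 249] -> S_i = 233 + 4*i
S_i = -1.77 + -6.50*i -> [-1.77, -8.27, -14.77, -21.27, -27.77]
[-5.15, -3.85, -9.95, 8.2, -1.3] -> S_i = Random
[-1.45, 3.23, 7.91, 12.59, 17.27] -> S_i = -1.45 + 4.68*i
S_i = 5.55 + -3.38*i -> [5.55, 2.17, -1.21, -4.59, -7.97]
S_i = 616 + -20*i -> [616, 596, 576, 556, 536]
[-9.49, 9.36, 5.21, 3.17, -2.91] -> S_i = Random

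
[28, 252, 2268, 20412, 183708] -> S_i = 28*9^i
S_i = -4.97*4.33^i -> [-4.97, -21.52, -93.18, -403.48, -1747.06]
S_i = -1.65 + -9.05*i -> [-1.65, -10.7, -19.75, -28.8, -37.85]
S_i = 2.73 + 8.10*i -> [2.73, 10.83, 18.93, 27.03, 35.13]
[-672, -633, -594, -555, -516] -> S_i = -672 + 39*i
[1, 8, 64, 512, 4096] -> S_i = 1*8^i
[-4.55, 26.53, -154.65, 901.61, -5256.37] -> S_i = -4.55*(-5.83)^i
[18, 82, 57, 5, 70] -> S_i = Random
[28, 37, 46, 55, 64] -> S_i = 28 + 9*i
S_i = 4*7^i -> [4, 28, 196, 1372, 9604]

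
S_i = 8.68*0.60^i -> [8.68, 5.21, 3.12, 1.87, 1.12]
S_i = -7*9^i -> [-7, -63, -567, -5103, -45927]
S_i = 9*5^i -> [9, 45, 225, 1125, 5625]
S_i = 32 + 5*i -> [32, 37, 42, 47, 52]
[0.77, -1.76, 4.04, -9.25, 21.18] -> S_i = 0.77*(-2.29)^i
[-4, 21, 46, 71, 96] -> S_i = -4 + 25*i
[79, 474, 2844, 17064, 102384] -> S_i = 79*6^i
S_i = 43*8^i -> [43, 344, 2752, 22016, 176128]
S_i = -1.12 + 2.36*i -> [-1.12, 1.24, 3.6, 5.96, 8.32]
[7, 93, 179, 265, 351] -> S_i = 7 + 86*i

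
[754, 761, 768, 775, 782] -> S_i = 754 + 7*i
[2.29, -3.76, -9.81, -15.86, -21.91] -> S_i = 2.29 + -6.05*i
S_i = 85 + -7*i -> [85, 78, 71, 64, 57]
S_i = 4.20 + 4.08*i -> [4.2, 8.28, 12.36, 16.44, 20.52]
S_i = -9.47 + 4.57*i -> [-9.47, -4.9, -0.33, 4.24, 8.81]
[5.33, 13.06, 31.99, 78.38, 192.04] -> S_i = 5.33*2.45^i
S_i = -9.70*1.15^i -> [-9.7, -11.15, -12.83, -14.75, -16.97]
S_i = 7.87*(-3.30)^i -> [7.87, -25.97, 85.7, -282.82, 933.32]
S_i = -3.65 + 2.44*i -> [-3.65, -1.21, 1.23, 3.67, 6.11]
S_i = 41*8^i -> [41, 328, 2624, 20992, 167936]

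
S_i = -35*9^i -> [-35, -315, -2835, -25515, -229635]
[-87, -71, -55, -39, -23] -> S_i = -87 + 16*i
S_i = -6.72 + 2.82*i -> [-6.72, -3.9, -1.08, 1.74, 4.56]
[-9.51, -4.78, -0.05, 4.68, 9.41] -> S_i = -9.51 + 4.73*i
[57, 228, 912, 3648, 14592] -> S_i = 57*4^i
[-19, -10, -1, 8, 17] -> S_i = -19 + 9*i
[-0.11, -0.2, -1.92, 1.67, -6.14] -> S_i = Random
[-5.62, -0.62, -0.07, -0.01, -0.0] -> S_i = -5.62*0.11^i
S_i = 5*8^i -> [5, 40, 320, 2560, 20480]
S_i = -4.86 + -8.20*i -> [-4.86, -13.06, -21.26, -29.46, -37.66]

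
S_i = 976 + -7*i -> [976, 969, 962, 955, 948]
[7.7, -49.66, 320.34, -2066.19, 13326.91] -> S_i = 7.70*(-6.45)^i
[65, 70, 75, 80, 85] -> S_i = 65 + 5*i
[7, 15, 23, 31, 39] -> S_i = 7 + 8*i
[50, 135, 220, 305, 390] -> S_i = 50 + 85*i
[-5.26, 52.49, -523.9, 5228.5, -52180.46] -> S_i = -5.26*(-9.98)^i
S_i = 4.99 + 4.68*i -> [4.99, 9.67, 14.35, 19.03, 23.71]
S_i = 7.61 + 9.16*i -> [7.61, 16.77, 25.93, 35.09, 44.25]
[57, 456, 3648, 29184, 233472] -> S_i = 57*8^i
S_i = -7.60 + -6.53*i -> [-7.6, -14.13, -20.66, -27.19, -33.72]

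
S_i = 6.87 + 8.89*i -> [6.87, 15.76, 24.65, 33.54, 42.43]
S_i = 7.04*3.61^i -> [7.04, 25.41, 91.75, 331.2, 1195.64]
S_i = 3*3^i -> [3, 9, 27, 81, 243]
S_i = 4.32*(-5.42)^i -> [4.32, -23.41, 126.91, -687.83, 3728.04]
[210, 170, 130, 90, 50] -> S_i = 210 + -40*i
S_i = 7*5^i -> [7, 35, 175, 875, 4375]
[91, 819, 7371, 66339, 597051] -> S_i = 91*9^i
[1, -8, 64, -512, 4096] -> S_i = 1*-8^i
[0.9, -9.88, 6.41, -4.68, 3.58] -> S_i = Random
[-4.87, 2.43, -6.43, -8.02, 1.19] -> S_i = Random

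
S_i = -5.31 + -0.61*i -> [-5.31, -5.92, -6.53, -7.14, -7.75]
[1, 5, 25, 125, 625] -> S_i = 1*5^i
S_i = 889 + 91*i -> [889, 980, 1071, 1162, 1253]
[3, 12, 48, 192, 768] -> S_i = 3*4^i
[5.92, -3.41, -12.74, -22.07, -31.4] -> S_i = 5.92 + -9.33*i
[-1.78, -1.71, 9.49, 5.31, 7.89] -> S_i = Random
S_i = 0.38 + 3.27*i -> [0.38, 3.65, 6.92, 10.19, 13.46]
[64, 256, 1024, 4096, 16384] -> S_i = 64*4^i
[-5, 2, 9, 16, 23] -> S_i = -5 + 7*i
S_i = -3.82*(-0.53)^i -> [-3.82, 2.02, -1.07, 0.57, -0.3]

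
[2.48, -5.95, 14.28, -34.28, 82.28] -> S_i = 2.48*(-2.40)^i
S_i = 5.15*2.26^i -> [5.15, 11.64, 26.3, 59.45, 134.35]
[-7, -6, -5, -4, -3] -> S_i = -7 + 1*i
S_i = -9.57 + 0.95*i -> [-9.57, -8.62, -7.67, -6.72, -5.77]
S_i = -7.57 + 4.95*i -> [-7.57, -2.62, 2.33, 7.28, 12.23]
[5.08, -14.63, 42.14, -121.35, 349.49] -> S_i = 5.08*(-2.88)^i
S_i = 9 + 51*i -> [9, 60, 111, 162, 213]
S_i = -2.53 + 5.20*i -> [-2.53, 2.67, 7.87, 13.07, 18.27]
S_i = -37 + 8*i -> [-37, -29, -21, -13, -5]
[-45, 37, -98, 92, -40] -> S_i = Random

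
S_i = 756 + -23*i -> [756, 733, 710, 687, 664]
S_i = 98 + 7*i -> [98, 105, 112, 119, 126]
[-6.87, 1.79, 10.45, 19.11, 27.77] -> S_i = -6.87 + 8.66*i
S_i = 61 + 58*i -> [61, 119, 177, 235, 293]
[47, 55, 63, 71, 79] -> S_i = 47 + 8*i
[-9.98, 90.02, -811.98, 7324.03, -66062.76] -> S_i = -9.98*(-9.02)^i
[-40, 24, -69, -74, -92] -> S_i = Random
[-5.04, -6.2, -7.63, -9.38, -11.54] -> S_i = -5.04*1.23^i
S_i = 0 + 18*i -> [0, 18, 36, 54, 72]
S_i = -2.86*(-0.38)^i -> [-2.86, 1.09, -0.41, 0.16, -0.06]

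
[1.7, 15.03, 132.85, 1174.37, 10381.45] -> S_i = 1.70*8.84^i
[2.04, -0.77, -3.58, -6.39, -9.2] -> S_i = 2.04 + -2.81*i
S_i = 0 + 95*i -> [0, 95, 190, 285, 380]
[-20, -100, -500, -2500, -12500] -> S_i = -20*5^i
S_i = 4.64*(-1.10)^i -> [4.64, -5.1, 5.61, -6.18, 6.79]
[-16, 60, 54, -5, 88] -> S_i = Random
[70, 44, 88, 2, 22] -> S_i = Random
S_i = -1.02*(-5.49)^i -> [-1.02, 5.6, -30.74, 168.78, -926.59]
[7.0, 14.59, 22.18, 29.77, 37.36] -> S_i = 7.00 + 7.59*i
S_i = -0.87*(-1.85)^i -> [-0.87, 1.61, -2.98, 5.51, -10.19]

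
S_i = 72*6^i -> [72, 432, 2592, 15552, 93312]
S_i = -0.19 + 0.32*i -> [-0.19, 0.13, 0.45, 0.77, 1.09]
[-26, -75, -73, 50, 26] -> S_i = Random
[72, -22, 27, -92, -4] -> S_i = Random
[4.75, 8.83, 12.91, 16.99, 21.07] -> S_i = 4.75 + 4.08*i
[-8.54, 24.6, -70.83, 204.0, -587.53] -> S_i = -8.54*(-2.88)^i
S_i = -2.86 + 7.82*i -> [-2.86, 4.96, 12.78, 20.6, 28.42]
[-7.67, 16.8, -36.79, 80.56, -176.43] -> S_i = -7.67*(-2.19)^i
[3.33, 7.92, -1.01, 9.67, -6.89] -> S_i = Random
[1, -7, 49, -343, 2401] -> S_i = 1*-7^i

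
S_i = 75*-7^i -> [75, -525, 3675, -25725, 180075]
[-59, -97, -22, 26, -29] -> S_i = Random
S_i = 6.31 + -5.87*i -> [6.31, 0.44, -5.43, -11.3, -17.17]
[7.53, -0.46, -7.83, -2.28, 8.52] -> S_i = Random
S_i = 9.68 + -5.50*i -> [9.68, 4.18, -1.32, -6.82, -12.32]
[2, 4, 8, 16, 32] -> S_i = 2*2^i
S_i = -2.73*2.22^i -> [-2.73, -6.06, -13.45, -29.87, -66.31]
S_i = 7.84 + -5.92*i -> [7.84, 1.92, -4.0, -9.92, -15.84]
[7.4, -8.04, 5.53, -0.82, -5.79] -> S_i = Random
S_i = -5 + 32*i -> [-5, 27, 59, 91, 123]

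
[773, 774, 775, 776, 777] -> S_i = 773 + 1*i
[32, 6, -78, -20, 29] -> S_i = Random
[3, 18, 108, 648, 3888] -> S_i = 3*6^i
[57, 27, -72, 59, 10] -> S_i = Random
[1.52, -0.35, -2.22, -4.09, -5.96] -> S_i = 1.52 + -1.87*i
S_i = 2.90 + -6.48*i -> [2.9, -3.58, -10.06, -16.54, -23.02]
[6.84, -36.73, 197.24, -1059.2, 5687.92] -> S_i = 6.84*(-5.37)^i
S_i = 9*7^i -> [9, 63, 441, 3087, 21609]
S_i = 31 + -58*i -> [31, -27, -85, -143, -201]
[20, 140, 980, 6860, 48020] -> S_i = 20*7^i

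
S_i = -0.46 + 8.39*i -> [-0.46, 7.93, 16.32, 24.71, 33.1]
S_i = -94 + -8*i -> [-94, -102, -110, -118, -126]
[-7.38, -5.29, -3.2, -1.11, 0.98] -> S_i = -7.38 + 2.09*i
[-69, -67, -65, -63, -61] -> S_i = -69 + 2*i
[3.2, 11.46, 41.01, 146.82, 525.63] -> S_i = 3.20*3.58^i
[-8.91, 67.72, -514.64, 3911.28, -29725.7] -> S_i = -8.91*(-7.60)^i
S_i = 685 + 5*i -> [685, 690, 695, 700, 705]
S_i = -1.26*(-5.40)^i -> [-1.26, 6.8, -36.74, 198.4, -1071.39]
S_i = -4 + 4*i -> [-4, 0, 4, 8, 12]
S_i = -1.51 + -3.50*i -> [-1.51, -5.01, -8.51, -12.01, -15.51]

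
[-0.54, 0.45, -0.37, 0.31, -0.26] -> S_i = -0.54*(-0.83)^i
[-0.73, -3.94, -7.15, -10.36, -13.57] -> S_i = -0.73 + -3.21*i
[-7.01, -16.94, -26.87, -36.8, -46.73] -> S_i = -7.01 + -9.93*i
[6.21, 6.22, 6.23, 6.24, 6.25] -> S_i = 6.21 + 0.01*i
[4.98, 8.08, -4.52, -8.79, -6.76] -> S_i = Random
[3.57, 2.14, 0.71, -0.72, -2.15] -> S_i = 3.57 + -1.43*i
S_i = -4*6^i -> [-4, -24, -144, -864, -5184]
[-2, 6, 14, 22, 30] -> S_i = -2 + 8*i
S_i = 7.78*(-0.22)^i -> [7.78, -1.71, 0.38, -0.08, 0.02]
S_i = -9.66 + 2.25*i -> [-9.66, -7.41, -5.16, -2.91, -0.66]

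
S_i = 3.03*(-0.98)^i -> [3.03, -2.97, 2.91, -2.85, 2.79]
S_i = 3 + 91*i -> [3, 94, 185, 276, 367]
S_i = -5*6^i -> [-5, -30, -180, -1080, -6480]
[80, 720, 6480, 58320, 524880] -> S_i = 80*9^i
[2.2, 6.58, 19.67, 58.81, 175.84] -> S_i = 2.20*2.99^i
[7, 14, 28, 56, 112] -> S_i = 7*2^i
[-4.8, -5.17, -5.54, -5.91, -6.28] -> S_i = -4.80 + -0.37*i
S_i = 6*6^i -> [6, 36, 216, 1296, 7776]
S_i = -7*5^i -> [-7, -35, -175, -875, -4375]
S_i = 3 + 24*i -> [3, 27, 51, 75, 99]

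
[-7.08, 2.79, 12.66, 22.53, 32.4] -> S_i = -7.08 + 9.87*i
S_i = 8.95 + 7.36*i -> [8.95, 16.31, 23.67, 31.03, 38.39]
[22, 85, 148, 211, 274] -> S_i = 22 + 63*i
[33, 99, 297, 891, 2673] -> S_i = 33*3^i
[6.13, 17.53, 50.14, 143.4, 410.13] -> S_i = 6.13*2.86^i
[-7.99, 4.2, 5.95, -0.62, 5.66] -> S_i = Random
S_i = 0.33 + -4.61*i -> [0.33, -4.28, -8.89, -13.5, -18.11]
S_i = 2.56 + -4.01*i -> [2.56, -1.45, -5.46, -9.47, -13.48]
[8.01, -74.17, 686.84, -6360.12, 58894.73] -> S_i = 8.01*(-9.26)^i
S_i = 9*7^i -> [9, 63, 441, 3087, 21609]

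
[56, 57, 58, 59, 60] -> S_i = 56 + 1*i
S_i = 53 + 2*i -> [53, 55, 57, 59, 61]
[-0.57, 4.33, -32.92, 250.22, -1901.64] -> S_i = -0.57*(-7.60)^i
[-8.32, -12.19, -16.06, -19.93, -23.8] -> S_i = -8.32 + -3.87*i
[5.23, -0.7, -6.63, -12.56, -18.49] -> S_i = 5.23 + -5.93*i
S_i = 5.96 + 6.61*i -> [5.96, 12.57, 19.18, 25.79, 32.4]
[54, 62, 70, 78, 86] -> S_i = 54 + 8*i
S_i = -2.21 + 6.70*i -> [-2.21, 4.49, 11.19, 17.89, 24.59]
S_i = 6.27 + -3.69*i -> [6.27, 2.58, -1.11, -4.8, -8.49]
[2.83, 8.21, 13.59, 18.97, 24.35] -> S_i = 2.83 + 5.38*i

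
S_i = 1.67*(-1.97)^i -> [1.67, -3.29, 6.48, -12.77, 25.15]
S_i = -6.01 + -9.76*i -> [-6.01, -15.77, -25.53, -35.29, -45.05]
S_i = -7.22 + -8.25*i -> [-7.22, -15.47, -23.72, -31.97, -40.22]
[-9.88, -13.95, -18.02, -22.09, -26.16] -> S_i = -9.88 + -4.07*i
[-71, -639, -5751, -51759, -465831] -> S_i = -71*9^i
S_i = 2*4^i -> [2, 8, 32, 128, 512]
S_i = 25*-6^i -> [25, -150, 900, -5400, 32400]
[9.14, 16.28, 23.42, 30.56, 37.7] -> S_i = 9.14 + 7.14*i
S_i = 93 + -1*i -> [93, 92, 91, 90, 89]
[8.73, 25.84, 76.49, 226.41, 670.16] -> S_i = 8.73*2.96^i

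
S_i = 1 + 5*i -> [1, 6, 11, 16, 21]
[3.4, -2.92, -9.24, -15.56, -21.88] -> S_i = 3.40 + -6.32*i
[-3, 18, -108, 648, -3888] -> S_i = -3*-6^i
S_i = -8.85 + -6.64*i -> [-8.85, -15.49, -22.13, -28.77, -35.41]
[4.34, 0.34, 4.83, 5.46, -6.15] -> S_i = Random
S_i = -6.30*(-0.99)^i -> [-6.3, 6.24, -6.17, 6.11, -6.05]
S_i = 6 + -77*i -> [6, -71, -148, -225, -302]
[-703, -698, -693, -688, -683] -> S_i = -703 + 5*i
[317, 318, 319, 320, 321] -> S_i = 317 + 1*i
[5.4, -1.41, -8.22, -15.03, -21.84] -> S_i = 5.40 + -6.81*i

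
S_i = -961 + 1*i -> [-961, -960, -959, -958, -957]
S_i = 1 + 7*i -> [1, 8, 15, 22, 29]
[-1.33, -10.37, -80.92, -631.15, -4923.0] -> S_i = -1.33*7.80^i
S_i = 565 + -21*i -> [565, 544, 523, 502, 481]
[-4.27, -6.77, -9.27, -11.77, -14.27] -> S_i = -4.27 + -2.50*i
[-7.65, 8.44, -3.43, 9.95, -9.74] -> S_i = Random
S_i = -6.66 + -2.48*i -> [-6.66, -9.14, -11.62, -14.1, -16.58]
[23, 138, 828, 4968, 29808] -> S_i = 23*6^i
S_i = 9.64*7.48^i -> [9.64, 72.11, 539.36, 4034.43, 30177.51]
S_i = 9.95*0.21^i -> [9.95, 2.09, 0.44, 0.09, 0.02]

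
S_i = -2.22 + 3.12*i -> [-2.22, 0.9, 4.02, 7.14, 10.26]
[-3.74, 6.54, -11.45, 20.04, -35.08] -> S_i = -3.74*(-1.75)^i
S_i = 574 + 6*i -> [574, 580, 586, 592, 598]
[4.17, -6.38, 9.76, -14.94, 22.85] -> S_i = 4.17*(-1.53)^i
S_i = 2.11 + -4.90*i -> [2.11, -2.79, -7.69, -12.59, -17.49]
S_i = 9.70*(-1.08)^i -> [9.7, -10.48, 11.31, -12.22, 13.2]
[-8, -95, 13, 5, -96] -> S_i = Random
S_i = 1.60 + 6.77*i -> [1.6, 8.37, 15.14, 21.91, 28.68]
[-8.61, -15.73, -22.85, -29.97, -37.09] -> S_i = -8.61 + -7.12*i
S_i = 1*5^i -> [1, 5, 25, 125, 625]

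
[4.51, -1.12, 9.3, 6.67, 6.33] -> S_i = Random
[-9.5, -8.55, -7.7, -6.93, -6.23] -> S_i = -9.50*0.90^i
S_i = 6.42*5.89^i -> [6.42, 37.81, 222.72, 1311.84, 7726.74]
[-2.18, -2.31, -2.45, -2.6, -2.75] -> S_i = -2.18*1.06^i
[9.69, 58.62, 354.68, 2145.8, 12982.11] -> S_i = 9.69*6.05^i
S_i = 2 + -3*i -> [2, -1, -4, -7, -10]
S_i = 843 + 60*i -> [843, 903, 963, 1023, 1083]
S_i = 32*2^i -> [32, 64, 128, 256, 512]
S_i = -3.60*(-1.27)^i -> [-3.6, 4.57, -5.81, 7.37, -9.37]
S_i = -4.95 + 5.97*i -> [-4.95, 1.02, 6.99, 12.96, 18.93]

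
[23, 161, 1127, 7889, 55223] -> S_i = 23*7^i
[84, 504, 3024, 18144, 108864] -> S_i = 84*6^i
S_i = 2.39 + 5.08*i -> [2.39, 7.47, 12.55, 17.63, 22.71]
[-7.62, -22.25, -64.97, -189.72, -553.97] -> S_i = -7.62*2.92^i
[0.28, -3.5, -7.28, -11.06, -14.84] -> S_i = 0.28 + -3.78*i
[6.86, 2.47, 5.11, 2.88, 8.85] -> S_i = Random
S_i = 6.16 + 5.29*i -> [6.16, 11.45, 16.74, 22.03, 27.32]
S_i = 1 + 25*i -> [1, 26, 51, 76, 101]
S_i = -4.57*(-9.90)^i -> [-4.57, 45.24, -447.91, 4434.27, -43899.24]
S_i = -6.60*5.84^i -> [-6.6, -38.54, -225.1, -1314.57, -7677.07]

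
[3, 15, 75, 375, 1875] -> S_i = 3*5^i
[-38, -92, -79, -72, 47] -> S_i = Random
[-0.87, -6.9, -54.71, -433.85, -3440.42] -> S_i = -0.87*7.93^i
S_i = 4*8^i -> [4, 32, 256, 2048, 16384]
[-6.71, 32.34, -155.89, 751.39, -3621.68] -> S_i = -6.71*(-4.82)^i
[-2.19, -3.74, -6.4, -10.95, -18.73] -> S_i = -2.19*1.71^i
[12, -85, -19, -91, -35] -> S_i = Random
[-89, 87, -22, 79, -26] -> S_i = Random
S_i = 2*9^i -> [2, 18, 162, 1458, 13122]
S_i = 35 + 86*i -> [35, 121, 207, 293, 379]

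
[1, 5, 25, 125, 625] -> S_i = 1*5^i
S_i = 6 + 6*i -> [6, 12, 18, 24, 30]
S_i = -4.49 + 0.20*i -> [-4.49, -4.29, -4.09, -3.89, -3.69]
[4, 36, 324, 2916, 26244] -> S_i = 4*9^i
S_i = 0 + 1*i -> [0, 1, 2, 3, 4]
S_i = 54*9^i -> [54, 486, 4374, 39366, 354294]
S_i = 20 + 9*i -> [20, 29, 38, 47, 56]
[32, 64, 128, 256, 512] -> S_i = 32*2^i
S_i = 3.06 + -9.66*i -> [3.06, -6.6, -16.26, -25.92, -35.58]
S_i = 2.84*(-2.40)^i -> [2.84, -6.82, 16.36, -39.26, 94.22]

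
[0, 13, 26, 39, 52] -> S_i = 0 + 13*i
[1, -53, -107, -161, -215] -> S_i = 1 + -54*i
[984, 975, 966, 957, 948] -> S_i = 984 + -9*i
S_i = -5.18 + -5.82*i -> [-5.18, -11.0, -16.82, -22.64, -28.46]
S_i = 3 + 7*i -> [3, 10, 17, 24, 31]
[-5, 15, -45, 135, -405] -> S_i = -5*-3^i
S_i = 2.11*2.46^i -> [2.11, 5.19, 12.77, 31.41, 77.27]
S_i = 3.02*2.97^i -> [3.02, 8.97, 26.64, 79.12, 234.98]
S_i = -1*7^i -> [-1, -7, -49, -343, -2401]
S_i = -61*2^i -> [-61, -122, -244, -488, -976]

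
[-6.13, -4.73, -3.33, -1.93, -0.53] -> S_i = -6.13 + 1.40*i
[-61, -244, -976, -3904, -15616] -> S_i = -61*4^i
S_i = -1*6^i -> [-1, -6, -36, -216, -1296]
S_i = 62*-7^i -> [62, -434, 3038, -21266, 148862]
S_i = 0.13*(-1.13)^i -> [0.13, -0.15, 0.17, -0.19, 0.21]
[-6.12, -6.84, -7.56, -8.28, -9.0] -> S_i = -6.12 + -0.72*i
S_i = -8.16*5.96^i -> [-8.16, -48.63, -289.86, -1727.54, -10296.16]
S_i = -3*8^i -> [-3, -24, -192, -1536, -12288]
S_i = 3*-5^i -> [3, -15, 75, -375, 1875]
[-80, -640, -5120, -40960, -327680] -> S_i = -80*8^i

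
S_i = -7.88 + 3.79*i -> [-7.88, -4.09, -0.3, 3.49, 7.28]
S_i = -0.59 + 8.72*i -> [-0.59, 8.13, 16.85, 25.57, 34.29]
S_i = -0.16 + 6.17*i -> [-0.16, 6.01, 12.18, 18.35, 24.52]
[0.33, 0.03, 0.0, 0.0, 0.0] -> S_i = 0.33*0.08^i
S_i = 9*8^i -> [9, 72, 576, 4608, 36864]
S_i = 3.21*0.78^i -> [3.21, 2.5, 1.95, 1.52, 1.19]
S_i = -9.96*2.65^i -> [-9.96, -26.39, -69.94, -185.35, -491.18]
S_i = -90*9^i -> [-90, -810, -7290, -65610, -590490]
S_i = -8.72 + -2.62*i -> [-8.72, -11.34, -13.96, -16.58, -19.2]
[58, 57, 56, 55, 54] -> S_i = 58 + -1*i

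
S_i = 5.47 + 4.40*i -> [5.47, 9.87, 14.27, 18.67, 23.07]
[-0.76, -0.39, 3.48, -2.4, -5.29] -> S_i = Random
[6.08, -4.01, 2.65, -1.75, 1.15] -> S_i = 6.08*(-0.66)^i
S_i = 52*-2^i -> [52, -104, 208, -416, 832]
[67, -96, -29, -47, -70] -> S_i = Random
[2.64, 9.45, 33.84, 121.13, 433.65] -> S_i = 2.64*3.58^i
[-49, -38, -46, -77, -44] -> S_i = Random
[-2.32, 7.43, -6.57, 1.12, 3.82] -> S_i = Random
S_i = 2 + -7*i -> [2, -5, -12, -19, -26]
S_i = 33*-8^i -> [33, -264, 2112, -16896, 135168]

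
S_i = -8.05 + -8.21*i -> [-8.05, -16.26, -24.47, -32.68, -40.89]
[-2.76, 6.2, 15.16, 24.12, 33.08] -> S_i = -2.76 + 8.96*i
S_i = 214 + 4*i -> [214, 218, 222, 226, 230]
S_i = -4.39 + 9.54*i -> [-4.39, 5.15, 14.69, 24.23, 33.77]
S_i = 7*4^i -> [7, 28, 112, 448, 1792]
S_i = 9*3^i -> [9, 27, 81, 243, 729]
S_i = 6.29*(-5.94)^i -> [6.29, -37.36, 221.93, -1318.29, 7830.62]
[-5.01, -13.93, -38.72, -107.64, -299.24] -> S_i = -5.01*2.78^i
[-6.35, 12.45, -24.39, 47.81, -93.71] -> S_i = -6.35*(-1.96)^i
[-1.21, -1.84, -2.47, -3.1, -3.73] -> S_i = -1.21 + -0.63*i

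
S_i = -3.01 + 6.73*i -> [-3.01, 3.72, 10.45, 17.18, 23.91]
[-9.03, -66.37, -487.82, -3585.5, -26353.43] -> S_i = -9.03*7.35^i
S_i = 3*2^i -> [3, 6, 12, 24, 48]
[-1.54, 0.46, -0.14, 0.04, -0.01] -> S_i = -1.54*(-0.30)^i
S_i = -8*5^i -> [-8, -40, -200, -1000, -5000]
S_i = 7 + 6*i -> [7, 13, 19, 25, 31]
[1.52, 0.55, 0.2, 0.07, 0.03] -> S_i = 1.52*0.36^i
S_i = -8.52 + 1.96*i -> [-8.52, -6.56, -4.6, -2.64, -0.68]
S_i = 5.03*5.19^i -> [5.03, 26.11, 135.49, 703.19, 3649.53]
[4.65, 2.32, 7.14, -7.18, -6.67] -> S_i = Random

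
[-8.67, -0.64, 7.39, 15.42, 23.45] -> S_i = -8.67 + 8.03*i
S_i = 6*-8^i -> [6, -48, 384, -3072, 24576]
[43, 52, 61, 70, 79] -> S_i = 43 + 9*i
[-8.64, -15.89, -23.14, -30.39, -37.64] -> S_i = -8.64 + -7.25*i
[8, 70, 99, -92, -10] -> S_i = Random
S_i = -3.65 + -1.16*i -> [-3.65, -4.81, -5.97, -7.13, -8.29]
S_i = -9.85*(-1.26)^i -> [-9.85, 12.41, -15.64, 19.7, -24.83]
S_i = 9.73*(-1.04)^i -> [9.73, -10.12, 10.52, -10.94, 11.38]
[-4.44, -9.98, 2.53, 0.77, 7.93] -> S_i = Random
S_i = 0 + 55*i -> [0, 55, 110, 165, 220]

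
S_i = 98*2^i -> [98, 196, 392, 784, 1568]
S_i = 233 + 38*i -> [233, 271, 309, 347, 385]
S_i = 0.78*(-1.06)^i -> [0.78, -0.83, 0.88, -0.93, 0.98]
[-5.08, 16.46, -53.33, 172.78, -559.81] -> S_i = -5.08*(-3.24)^i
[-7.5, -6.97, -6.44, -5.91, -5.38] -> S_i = -7.50 + 0.53*i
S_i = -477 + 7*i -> [-477, -470, -463, -456, -449]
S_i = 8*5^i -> [8, 40, 200, 1000, 5000]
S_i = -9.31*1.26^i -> [-9.31, -11.73, -14.78, -18.62, -23.47]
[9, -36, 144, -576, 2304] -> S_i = 9*-4^i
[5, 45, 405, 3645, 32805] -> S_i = 5*9^i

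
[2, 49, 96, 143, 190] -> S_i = 2 + 47*i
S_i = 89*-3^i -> [89, -267, 801, -2403, 7209]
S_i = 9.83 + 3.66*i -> [9.83, 13.49, 17.15, 20.81, 24.47]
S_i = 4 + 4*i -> [4, 8, 12, 16, 20]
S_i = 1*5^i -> [1, 5, 25, 125, 625]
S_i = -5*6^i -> [-5, -30, -180, -1080, -6480]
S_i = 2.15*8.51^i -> [2.15, 18.3, 155.7, 1325.03, 11276.04]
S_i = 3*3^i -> [3, 9, 27, 81, 243]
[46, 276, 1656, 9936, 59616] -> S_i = 46*6^i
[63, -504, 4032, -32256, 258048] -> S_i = 63*-8^i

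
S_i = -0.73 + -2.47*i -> [-0.73, -3.2, -5.67, -8.14, -10.61]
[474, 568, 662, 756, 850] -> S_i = 474 + 94*i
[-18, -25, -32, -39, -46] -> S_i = -18 + -7*i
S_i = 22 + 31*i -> [22, 53, 84, 115, 146]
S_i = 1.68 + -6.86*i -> [1.68, -5.18, -12.04, -18.9, -25.76]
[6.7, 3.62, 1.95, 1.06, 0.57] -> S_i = 6.70*0.54^i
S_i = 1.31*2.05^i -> [1.31, 2.69, 5.51, 11.29, 23.14]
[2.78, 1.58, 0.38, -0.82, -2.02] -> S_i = 2.78 + -1.20*i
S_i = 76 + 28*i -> [76, 104, 132, 160, 188]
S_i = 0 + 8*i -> [0, 8, 16, 24, 32]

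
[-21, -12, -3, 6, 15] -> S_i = -21 + 9*i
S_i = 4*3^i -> [4, 12, 36, 108, 324]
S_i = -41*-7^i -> [-41, 287, -2009, 14063, -98441]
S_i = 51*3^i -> [51, 153, 459, 1377, 4131]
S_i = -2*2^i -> [-2, -4, -8, -16, -32]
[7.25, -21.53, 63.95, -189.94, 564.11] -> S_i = 7.25*(-2.97)^i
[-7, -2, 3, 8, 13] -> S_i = -7 + 5*i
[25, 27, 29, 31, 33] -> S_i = 25 + 2*i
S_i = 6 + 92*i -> [6, 98, 190, 282, 374]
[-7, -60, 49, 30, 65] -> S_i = Random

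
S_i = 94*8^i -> [94, 752, 6016, 48128, 385024]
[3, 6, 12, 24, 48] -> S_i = 3*2^i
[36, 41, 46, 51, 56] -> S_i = 36 + 5*i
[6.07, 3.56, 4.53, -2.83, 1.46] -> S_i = Random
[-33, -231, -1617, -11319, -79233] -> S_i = -33*7^i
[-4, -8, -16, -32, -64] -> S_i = -4*2^i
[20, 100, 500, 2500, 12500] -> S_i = 20*5^i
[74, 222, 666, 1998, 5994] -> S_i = 74*3^i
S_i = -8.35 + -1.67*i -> [-8.35, -10.02, -11.69, -13.36, -15.03]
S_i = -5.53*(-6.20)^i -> [-5.53, 34.29, -212.57, 1317.95, -8171.31]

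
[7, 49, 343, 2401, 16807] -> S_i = 7*7^i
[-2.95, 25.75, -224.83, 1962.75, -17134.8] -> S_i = -2.95*(-8.73)^i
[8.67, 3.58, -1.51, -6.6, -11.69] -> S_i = 8.67 + -5.09*i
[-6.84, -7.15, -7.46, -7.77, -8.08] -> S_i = -6.84 + -0.31*i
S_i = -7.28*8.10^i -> [-7.28, -58.97, -477.64, -3868.89, -31338.01]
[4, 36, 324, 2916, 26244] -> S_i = 4*9^i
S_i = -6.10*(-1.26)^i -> [-6.1, 7.69, -9.68, 12.2, -15.37]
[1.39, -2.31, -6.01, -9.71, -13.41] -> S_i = 1.39 + -3.70*i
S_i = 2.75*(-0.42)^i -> [2.75, -1.16, 0.49, -0.2, 0.09]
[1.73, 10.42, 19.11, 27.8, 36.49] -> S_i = 1.73 + 8.69*i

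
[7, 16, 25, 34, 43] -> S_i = 7 + 9*i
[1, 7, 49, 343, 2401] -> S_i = 1*7^i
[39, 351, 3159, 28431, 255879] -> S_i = 39*9^i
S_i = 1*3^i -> [1, 3, 9, 27, 81]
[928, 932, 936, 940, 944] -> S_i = 928 + 4*i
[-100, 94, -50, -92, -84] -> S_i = Random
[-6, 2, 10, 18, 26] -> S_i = -6 + 8*i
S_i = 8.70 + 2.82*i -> [8.7, 11.52, 14.34, 17.16, 19.98]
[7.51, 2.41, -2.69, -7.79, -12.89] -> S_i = 7.51 + -5.10*i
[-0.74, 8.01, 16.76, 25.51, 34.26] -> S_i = -0.74 + 8.75*i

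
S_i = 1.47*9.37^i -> [1.47, 13.77, 129.06, 1209.31, 11331.19]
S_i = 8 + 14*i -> [8, 22, 36, 50, 64]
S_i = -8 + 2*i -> [-8, -6, -4, -2, 0]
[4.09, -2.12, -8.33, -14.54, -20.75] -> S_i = 4.09 + -6.21*i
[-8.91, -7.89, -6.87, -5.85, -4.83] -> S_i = -8.91 + 1.02*i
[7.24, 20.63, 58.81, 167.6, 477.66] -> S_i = 7.24*2.85^i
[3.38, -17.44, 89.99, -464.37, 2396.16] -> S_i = 3.38*(-5.16)^i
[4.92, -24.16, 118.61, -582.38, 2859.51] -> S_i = 4.92*(-4.91)^i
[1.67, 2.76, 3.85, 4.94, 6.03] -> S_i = 1.67 + 1.09*i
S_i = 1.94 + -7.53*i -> [1.94, -5.59, -13.12, -20.65, -28.18]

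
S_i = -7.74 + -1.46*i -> [-7.74, -9.2, -10.66, -12.12, -13.58]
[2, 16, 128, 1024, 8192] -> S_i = 2*8^i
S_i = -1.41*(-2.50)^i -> [-1.41, 3.52, -8.81, 22.03, -55.08]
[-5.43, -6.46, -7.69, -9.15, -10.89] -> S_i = -5.43*1.19^i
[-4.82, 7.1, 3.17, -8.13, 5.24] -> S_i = Random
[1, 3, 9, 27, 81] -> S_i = 1*3^i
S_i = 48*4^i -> [48, 192, 768, 3072, 12288]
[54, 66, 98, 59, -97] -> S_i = Random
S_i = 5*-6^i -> [5, -30, 180, -1080, 6480]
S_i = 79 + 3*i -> [79, 82, 85, 88, 91]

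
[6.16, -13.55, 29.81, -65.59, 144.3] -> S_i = 6.16*(-2.20)^i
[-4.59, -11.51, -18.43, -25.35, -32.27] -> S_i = -4.59 + -6.92*i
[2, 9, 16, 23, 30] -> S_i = 2 + 7*i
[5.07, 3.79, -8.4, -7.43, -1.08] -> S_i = Random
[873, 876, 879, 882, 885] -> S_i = 873 + 3*i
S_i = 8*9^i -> [8, 72, 648, 5832, 52488]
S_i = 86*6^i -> [86, 516, 3096, 18576, 111456]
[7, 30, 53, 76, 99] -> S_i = 7 + 23*i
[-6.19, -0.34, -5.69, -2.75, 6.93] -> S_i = Random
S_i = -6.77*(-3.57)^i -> [-6.77, 24.17, -86.28, 308.03, -1099.67]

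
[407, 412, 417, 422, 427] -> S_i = 407 + 5*i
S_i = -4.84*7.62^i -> [-4.84, -36.88, -281.03, -2141.46, -16317.94]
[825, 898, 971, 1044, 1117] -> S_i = 825 + 73*i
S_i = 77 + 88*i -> [77, 165, 253, 341, 429]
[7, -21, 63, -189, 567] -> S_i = 7*-3^i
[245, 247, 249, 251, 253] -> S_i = 245 + 2*i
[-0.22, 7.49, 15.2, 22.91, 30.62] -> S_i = -0.22 + 7.71*i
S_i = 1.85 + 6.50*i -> [1.85, 8.35, 14.85, 21.35, 27.85]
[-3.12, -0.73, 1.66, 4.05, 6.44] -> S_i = -3.12 + 2.39*i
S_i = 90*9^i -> [90, 810, 7290, 65610, 590490]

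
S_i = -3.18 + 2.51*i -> [-3.18, -0.67, 1.84, 4.35, 6.86]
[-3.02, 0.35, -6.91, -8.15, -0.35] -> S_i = Random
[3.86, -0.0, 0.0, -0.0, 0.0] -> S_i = 3.86*-0.00^i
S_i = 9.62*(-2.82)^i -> [9.62, -27.13, 76.5, -215.74, 608.38]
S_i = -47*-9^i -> [-47, 423, -3807, 34263, -308367]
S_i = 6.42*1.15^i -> [6.42, 7.38, 8.49, 9.76, 11.23]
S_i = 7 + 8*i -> [7, 15, 23, 31, 39]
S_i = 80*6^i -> [80, 480, 2880, 17280, 103680]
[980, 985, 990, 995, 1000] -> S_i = 980 + 5*i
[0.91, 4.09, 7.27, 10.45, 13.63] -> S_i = 0.91 + 3.18*i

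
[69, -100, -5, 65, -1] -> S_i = Random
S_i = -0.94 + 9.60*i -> [-0.94, 8.66, 18.26, 27.86, 37.46]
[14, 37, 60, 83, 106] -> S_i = 14 + 23*i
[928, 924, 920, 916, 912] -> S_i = 928 + -4*i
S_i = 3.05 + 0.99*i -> [3.05, 4.04, 5.03, 6.02, 7.01]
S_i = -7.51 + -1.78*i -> [-7.51, -9.29, -11.07, -12.85, -14.63]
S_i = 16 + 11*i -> [16, 27, 38, 49, 60]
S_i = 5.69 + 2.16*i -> [5.69, 7.85, 10.01, 12.17, 14.33]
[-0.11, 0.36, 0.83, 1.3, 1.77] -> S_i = -0.11 + 0.47*i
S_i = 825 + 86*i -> [825, 911, 997, 1083, 1169]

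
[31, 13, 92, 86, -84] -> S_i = Random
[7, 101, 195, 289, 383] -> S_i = 7 + 94*i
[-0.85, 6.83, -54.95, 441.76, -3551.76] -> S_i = -0.85*(-8.04)^i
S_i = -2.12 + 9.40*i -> [-2.12, 7.28, 16.68, 26.08, 35.48]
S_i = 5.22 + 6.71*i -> [5.22, 11.93, 18.64, 25.35, 32.06]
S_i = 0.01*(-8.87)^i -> [0.01, -0.09, 0.79, -6.98, 61.9]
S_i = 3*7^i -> [3, 21, 147, 1029, 7203]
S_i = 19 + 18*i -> [19, 37, 55, 73, 91]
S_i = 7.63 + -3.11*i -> [7.63, 4.52, 1.41, -1.7, -4.81]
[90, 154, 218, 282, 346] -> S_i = 90 + 64*i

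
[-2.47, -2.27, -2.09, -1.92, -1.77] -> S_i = -2.47*0.92^i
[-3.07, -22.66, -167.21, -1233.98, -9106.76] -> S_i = -3.07*7.38^i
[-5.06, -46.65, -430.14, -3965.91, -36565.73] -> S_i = -5.06*9.22^i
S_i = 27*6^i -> [27, 162, 972, 5832, 34992]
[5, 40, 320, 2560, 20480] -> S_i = 5*8^i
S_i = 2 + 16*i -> [2, 18, 34, 50, 66]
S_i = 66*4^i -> [66, 264, 1056, 4224, 16896]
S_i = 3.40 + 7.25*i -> [3.4, 10.65, 17.9, 25.15, 32.4]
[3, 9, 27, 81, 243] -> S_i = 3*3^i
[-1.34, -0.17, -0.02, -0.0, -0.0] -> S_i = -1.34*0.13^i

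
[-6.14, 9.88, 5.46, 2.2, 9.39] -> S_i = Random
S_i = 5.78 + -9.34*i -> [5.78, -3.56, -12.9, -22.24, -31.58]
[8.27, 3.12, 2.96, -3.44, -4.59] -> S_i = Random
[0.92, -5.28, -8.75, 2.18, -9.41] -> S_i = Random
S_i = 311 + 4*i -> [311, 315, 319, 323, 327]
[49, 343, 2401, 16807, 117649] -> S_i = 49*7^i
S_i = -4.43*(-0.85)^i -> [-4.43, 3.77, -3.2, 2.72, -2.31]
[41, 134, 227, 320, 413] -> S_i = 41 + 93*i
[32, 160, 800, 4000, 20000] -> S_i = 32*5^i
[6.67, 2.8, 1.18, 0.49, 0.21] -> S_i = 6.67*0.42^i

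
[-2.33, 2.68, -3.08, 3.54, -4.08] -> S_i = -2.33*(-1.15)^i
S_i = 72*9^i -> [72, 648, 5832, 52488, 472392]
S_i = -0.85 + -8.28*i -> [-0.85, -9.13, -17.41, -25.69, -33.97]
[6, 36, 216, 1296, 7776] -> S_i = 6*6^i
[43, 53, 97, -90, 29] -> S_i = Random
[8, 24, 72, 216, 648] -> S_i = 8*3^i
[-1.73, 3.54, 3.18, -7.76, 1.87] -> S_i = Random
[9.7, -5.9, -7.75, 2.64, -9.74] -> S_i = Random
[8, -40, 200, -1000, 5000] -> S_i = 8*-5^i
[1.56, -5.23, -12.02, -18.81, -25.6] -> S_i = 1.56 + -6.79*i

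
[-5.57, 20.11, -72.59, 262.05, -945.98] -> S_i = -5.57*(-3.61)^i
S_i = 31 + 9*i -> [31, 40, 49, 58, 67]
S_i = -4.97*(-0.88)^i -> [-4.97, 4.37, -3.85, 3.39, -2.98]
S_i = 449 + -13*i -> [449, 436, 423, 410, 397]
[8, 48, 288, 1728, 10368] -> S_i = 8*6^i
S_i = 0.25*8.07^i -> [0.25, 2.02, 16.28, 131.39, 1060.31]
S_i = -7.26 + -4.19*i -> [-7.26, -11.45, -15.64, -19.83, -24.02]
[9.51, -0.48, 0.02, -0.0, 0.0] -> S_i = 9.51*(-0.05)^i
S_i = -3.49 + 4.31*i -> [-3.49, 0.82, 5.13, 9.44, 13.75]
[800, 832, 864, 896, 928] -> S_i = 800 + 32*i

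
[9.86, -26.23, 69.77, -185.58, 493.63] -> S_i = 9.86*(-2.66)^i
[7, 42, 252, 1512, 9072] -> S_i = 7*6^i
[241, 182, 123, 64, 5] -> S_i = 241 + -59*i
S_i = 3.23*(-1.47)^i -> [3.23, -4.75, 6.98, -10.26, 15.08]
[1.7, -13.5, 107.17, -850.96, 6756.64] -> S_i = 1.70*(-7.94)^i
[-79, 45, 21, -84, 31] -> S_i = Random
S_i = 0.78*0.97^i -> [0.78, 0.76, 0.73, 0.71, 0.69]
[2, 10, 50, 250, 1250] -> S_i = 2*5^i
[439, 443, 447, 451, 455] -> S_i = 439 + 4*i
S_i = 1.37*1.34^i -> [1.37, 1.84, 2.46, 3.3, 4.42]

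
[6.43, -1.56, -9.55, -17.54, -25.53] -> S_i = 6.43 + -7.99*i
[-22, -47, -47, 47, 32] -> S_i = Random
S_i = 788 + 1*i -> [788, 789, 790, 791, 792]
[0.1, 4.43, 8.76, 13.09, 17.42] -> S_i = 0.10 + 4.33*i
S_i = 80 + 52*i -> [80, 132, 184, 236, 288]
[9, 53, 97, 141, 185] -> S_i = 9 + 44*i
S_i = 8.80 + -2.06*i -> [8.8, 6.74, 4.68, 2.62, 0.56]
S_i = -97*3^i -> [-97, -291, -873, -2619, -7857]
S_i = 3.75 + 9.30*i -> [3.75, 13.05, 22.35, 31.65, 40.95]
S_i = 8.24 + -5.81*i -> [8.24, 2.43, -3.38, -9.19, -15.0]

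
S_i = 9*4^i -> [9, 36, 144, 576, 2304]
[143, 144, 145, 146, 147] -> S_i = 143 + 1*i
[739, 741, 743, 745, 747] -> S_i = 739 + 2*i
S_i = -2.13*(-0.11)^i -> [-2.13, 0.23, -0.03, 0.0, -0.0]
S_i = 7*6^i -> [7, 42, 252, 1512, 9072]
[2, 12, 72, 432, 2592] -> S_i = 2*6^i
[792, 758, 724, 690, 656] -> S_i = 792 + -34*i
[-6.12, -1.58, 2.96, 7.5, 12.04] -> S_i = -6.12 + 4.54*i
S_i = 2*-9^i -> [2, -18, 162, -1458, 13122]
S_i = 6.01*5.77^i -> [6.01, 34.68, 200.09, 1154.52, 6661.59]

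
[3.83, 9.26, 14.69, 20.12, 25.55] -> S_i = 3.83 + 5.43*i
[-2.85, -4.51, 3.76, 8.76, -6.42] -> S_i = Random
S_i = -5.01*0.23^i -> [-5.01, -1.15, -0.27, -0.06, -0.01]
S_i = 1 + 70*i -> [1, 71, 141, 211, 281]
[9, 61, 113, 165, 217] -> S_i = 9 + 52*i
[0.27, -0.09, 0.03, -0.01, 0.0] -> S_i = 0.27*(-0.35)^i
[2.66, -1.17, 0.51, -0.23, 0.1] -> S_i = 2.66*(-0.44)^i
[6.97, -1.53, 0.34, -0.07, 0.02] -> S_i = 6.97*(-0.22)^i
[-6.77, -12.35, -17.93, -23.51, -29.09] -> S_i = -6.77 + -5.58*i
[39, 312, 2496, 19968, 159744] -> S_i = 39*8^i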